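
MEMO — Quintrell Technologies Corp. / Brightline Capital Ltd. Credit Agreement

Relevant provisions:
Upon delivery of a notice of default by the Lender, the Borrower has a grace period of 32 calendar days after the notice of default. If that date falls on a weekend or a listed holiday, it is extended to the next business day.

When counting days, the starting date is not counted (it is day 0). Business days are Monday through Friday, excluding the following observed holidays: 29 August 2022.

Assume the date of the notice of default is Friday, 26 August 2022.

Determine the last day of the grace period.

The last day of the grace period: 32 calendar days after 26 August 2022 is 27 September 2022. 27 September 2022 is a Tuesday and is not a listed holiday, so no roll-forward applies.

27 September 2022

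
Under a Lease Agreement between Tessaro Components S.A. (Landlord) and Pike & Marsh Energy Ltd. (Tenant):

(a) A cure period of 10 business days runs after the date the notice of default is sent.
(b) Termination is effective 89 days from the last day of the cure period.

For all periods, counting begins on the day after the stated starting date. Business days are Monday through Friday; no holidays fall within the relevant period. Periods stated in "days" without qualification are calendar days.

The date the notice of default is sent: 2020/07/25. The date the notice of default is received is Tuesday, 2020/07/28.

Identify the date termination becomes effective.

The last day of the cure period: 10 business days after Saturday, 2020/07/25, skipping weekends — Jul 27, Jul 28, Jul 29, Jul 30, Jul 31, Aug 3, Aug 4, Aug 5, Aug 6, Aug 7 — lands on Friday, 2020/08/07.
The date termination becomes effective: 89 calendar days after 2020/08/07 is 2020/11/04.

2020/11/04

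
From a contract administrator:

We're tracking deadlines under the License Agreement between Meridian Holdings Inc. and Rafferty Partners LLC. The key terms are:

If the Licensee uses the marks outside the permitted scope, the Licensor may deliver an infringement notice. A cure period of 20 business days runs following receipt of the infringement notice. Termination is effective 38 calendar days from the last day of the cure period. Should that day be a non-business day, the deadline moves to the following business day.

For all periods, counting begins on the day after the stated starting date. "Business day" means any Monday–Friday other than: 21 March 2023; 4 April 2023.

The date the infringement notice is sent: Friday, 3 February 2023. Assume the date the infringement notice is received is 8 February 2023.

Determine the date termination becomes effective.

The last day of the cure period: counting 20 business days from Wednesday, 8 February 2023 (Feb 9, Feb 10, Feb 13, Feb 14, …, Mar 6, Mar 7, Mar 8, skipping weekends) reaches Wednesday, 8 March 2023.
The date termination becomes effective: 8 March 2023 + 38 days = 15 April 2023. That falls on a Saturday, so it rolls to the next business day, Monday, 17 April 2023.

17 April 2023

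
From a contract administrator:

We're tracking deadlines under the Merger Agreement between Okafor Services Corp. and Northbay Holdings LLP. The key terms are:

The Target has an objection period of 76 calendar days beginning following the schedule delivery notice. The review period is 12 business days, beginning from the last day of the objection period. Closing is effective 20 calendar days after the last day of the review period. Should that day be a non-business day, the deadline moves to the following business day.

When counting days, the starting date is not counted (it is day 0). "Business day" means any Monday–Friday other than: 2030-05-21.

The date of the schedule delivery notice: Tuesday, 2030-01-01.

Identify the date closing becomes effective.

The last day of the objection period: 2030-01-01 + 76 days = 2030-03-18.
The last day of the review period: 12 business days after Monday, 2030-03-18, skipping weekends — Mar 19, Mar 20, Mar 21, Mar 22, …, Apr 1, Apr 2, Apr 3 — lands on Wednesday, 2030-04-03.
The date closing becomes effective: 2030-04-03 + 20 days = 2030-04-23. 2030-04-23 is a Tuesday and is not a listed holiday, so no roll-forward applies.

2030-04-23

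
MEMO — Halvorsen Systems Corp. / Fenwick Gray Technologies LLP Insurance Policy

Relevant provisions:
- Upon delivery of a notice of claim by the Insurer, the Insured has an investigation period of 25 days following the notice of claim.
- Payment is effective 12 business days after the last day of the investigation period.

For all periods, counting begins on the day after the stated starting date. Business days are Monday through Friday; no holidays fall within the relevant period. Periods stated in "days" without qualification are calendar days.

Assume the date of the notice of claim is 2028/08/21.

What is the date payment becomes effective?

The last day of the investigation period: 2028/08/21 + 25 days = 2028/09/15.
The date payment becomes effective: counting 12 business days from Friday, 2028/09/15 (Sep 18, Sep 19, Sep 20, Sep 21, …, Sep 29, Oct 2, Oct 3, skipping weekends) reaches Tuesday, 2028/10/03.

2028/10/03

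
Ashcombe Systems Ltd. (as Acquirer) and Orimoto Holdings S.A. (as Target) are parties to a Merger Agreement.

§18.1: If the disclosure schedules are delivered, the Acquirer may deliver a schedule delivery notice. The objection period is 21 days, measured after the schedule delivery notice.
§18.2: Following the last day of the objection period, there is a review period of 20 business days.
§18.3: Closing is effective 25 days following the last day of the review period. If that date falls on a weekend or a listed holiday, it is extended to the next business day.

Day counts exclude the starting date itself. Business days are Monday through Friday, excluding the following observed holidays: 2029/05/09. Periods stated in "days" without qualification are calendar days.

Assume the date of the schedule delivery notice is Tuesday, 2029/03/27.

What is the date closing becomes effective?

2029/06/11

The last day of the objection period: 21 calendar days after 2029/03/27 is 2029/04/17.
From Tuesday, 2029/04/17, 20 business days (Apr 18, Apr 19, Apr 20, Apr 23, …, May 14, May 15, May 16, skipping weekends and the listed holiday on May 9) brings us to Wednesday, 2029/05/16, which is the last day of the review period.
The date closing becomes effective: 25 calendar days after 2029/05/16 is 2029/06/10. That falls on a Sunday, so it rolls to the next business day, Monday, 2029/06/11.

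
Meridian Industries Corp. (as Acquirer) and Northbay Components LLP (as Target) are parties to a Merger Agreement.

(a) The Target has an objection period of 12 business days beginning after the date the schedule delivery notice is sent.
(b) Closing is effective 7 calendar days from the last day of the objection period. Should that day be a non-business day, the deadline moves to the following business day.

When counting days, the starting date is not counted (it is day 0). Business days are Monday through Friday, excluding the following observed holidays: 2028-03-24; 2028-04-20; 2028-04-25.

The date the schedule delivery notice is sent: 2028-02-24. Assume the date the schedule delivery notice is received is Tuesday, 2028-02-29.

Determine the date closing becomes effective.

2028-03-20

The last day of the objection period: counting 12 business days from Thursday, 2028-02-24 (Feb 25, Feb 28, Feb 29, Mar 1, …, Mar 9, Mar 10, Mar 13, skipping weekends) reaches Monday, 2028-03-13.
Adding 7 calendar days to 2028-03-13 gives 2028-03-20, which is the date closing becomes effective. 2028-03-20 is a Monday and is not a listed holiday, so no roll-forward applies.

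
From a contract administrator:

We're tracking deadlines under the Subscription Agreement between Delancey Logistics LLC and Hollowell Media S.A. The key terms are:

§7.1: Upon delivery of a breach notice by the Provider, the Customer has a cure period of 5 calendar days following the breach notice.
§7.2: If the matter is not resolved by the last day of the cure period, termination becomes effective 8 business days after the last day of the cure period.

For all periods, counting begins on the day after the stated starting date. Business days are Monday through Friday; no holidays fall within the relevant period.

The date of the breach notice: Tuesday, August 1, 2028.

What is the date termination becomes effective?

August 16, 2028

Adding 5 calendar days to August 1, 2028 gives August 6, 2028, which is the last day of the cure period.
The date termination becomes effective: 8 business days after Sunday, August 6, 2028, skipping weekends — Aug 7, Aug 8, Aug 9, Aug 10, Aug 11, Aug 14, Aug 15, Aug 16 — lands on Wednesday, August 16, 2028.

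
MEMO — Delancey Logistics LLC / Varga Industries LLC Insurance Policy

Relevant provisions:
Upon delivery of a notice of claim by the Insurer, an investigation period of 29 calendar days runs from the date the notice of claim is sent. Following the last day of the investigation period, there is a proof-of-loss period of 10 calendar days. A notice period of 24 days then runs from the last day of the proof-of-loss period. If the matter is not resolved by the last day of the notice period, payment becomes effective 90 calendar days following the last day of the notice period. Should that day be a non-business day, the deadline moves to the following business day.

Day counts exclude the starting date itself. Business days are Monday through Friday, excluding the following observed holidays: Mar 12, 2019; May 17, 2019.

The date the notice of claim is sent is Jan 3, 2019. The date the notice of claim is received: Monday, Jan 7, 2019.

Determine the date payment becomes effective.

The last day of the investigation period: 29 calendar days after Jan 3, 2019 is Feb 1, 2019.
The last day of the proof-of-loss period: Feb 1, 2019 + 10 days = Feb 11, 2019.
The last day of the notice period: 24 calendar days after Feb 11, 2019 is Mar 7, 2019.
The date payment becomes effective: 90 calendar days after Mar 7, 2019 is Jun 5, 2019. Jun 5, 2019 is a Wednesday and is not a listed holiday, so no roll-forward applies.

Jun 5, 2019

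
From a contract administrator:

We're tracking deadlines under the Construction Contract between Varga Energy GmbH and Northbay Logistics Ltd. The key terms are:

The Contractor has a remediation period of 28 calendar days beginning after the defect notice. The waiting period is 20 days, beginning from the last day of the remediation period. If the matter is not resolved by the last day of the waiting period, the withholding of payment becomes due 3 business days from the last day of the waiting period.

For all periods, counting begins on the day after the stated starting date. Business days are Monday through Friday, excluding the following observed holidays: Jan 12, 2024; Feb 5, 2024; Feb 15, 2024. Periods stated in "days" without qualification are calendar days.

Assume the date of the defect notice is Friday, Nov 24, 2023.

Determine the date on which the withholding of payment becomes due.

The last day of the remediation period: 28 calendar days after Nov 24, 2023 is Dec 22, 2023.
The last day of the waiting period: 20 calendar days after Dec 22, 2023 is Jan 11, 2024.
The date on which the withholding of payment becomes due: counting 3 business days from Thursday, Jan 11, 2024 (Jan 15, Jan 16, Jan 17, skipping weekends and the listed holiday on Jan 12) reaches Wednesday, Jan 17, 2024.

Jan 17, 2024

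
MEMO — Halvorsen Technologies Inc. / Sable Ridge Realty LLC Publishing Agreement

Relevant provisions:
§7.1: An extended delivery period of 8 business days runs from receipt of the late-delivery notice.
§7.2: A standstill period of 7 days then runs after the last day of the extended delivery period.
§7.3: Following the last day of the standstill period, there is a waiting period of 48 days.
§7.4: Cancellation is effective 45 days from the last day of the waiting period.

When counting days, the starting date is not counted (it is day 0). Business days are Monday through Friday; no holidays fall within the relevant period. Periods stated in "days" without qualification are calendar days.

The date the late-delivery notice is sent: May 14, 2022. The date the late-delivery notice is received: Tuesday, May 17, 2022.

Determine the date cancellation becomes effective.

The last day of the extended delivery period: counting 8 business days from Tuesday, May 17, 2022 (May 18, May 19, May 20, May 23, May 24, May 25, May 26, May 27, skipping weekends) reaches Friday, May 27, 2022.
Adding 7 calendar days to May 27, 2022 gives Jun 3, 2022, which is the last day of the standstill period.
The last day of the waiting period: 48 calendar days after Jun 3, 2022 is Jul 21, 2022.
The date cancellation becomes effective: Jul 21, 2022 + 45 days = Sep 4, 2022.

Sep 4, 2022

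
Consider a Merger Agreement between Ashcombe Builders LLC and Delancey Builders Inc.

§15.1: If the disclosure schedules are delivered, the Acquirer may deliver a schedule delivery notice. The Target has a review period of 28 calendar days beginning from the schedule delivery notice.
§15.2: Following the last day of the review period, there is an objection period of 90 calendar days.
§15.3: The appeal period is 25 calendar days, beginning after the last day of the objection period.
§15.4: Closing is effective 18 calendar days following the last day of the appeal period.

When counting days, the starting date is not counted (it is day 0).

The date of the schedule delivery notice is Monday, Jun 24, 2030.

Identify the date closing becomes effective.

The last day of the review period: 28 calendar days after Jun 24, 2030 is Jul 22, 2030.
The last day of the objection period: 90 calendar days after Jul 22, 2030 is Oct 20, 2030.
The last day of the appeal period: 25 calendar days after Oct 20, 2030 is Nov 14, 2030.
Adding 18 calendar days to Nov 14, 2030 gives Dec 2, 2030, which is the date closing becomes effective.

Dec 2, 2030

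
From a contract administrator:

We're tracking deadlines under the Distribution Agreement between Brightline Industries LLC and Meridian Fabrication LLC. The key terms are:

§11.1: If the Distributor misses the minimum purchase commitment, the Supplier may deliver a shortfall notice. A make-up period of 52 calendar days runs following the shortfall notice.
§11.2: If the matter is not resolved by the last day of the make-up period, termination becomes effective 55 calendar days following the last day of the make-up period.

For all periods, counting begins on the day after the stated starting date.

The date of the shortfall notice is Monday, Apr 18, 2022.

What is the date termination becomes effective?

Aug 3, 2022

Adding 52 calendar days to Apr 18, 2022 gives Jun 9, 2022, which is the last day of the make-up period.
The date termination becomes effective: 55 calendar days after Jun 9, 2022 is Aug 3, 2022.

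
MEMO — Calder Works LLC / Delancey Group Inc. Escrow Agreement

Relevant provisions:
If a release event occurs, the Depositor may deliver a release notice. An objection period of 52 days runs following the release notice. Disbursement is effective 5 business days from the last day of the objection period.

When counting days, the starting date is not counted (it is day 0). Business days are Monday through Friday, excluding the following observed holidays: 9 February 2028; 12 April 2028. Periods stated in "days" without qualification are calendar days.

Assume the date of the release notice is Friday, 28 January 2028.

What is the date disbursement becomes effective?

27 March 2028

The last day of the objection period: 28 January 2028 + 52 days = 20 March 2028.
From Monday, 20 March 2028, 5 business days (Mar 21, Mar 22, Mar 23, Mar 24, Mar 27, skipping weekends) brings us to Monday, 27 March 2028, which is the date disbursement becomes effective.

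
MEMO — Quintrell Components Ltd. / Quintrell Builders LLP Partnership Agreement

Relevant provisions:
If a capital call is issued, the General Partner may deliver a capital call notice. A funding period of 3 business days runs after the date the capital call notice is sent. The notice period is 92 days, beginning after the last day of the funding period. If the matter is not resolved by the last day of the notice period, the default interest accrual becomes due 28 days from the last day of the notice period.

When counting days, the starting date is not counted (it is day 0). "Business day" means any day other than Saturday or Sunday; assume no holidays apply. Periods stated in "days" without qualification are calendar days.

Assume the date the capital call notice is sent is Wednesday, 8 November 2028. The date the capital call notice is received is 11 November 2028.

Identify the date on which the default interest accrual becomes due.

From Wednesday, 8 November 2028, 3 business days (Nov 9, Nov 10, Nov 13, skipping weekends) brings us to Monday, 13 November 2028, which is the last day of the funding period.
The last day of the notice period: 13 November 2028 + 92 days = 13 February 2029.
The date on which the default interest accrual becomes due: 28 calendar days after 13 February 2029 is 13 March 2029.

13 March 2029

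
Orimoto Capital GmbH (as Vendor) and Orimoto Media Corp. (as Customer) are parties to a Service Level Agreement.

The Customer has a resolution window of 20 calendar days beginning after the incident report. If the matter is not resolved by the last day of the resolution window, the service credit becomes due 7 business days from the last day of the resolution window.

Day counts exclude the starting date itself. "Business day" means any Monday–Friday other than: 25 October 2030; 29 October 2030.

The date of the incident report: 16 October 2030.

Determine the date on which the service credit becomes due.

14 November 2030

The last day of the resolution window: 20 calendar days after 16 October 2030 is 5 November 2030.
From Tuesday, 5 November 2030, 7 business days (Nov 6, Nov 7, Nov 8, Nov 11, Nov 12, Nov 13, Nov 14, skipping weekends) brings us to Thursday, 14 November 2030, which is the date on which the service credit becomes due.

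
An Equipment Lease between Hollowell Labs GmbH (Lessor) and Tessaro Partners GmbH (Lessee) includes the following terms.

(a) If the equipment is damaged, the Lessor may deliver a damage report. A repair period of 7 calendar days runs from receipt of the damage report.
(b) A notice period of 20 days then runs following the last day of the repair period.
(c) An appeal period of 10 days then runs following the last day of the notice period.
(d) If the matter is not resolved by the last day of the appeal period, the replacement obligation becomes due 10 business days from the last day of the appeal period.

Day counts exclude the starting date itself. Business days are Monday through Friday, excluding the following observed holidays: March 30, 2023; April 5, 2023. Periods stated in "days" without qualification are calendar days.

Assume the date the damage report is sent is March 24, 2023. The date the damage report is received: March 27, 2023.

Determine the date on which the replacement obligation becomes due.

The last day of the repair period: 7 calendar days after March 27, 2023 is April 3, 2023.
Adding 20 calendar days to April 3, 2023 gives April 23, 2023, which is the last day of the notice period.
Adding 10 calendar days to April 23, 2023 gives May 3, 2023, which is the last day of the appeal period.
From Wednesday, May 3, 2023, 10 business days (May 4, May 5, May 8, May 9, May 10, May 11, May 12, May 15, May 16, May 17, skipping weekends) brings us to Wednesday, May 17, 2023, which is the date on which the replacement obligation becomes due.

May 17, 2023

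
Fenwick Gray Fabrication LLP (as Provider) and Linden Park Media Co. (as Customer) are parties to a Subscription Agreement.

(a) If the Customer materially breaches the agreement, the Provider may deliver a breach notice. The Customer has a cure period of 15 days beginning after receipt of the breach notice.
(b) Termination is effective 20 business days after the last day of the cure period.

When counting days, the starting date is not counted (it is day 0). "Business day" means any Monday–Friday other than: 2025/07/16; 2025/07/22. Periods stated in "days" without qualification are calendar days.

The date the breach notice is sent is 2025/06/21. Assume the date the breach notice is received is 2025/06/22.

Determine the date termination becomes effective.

Adding 15 calendar days to 2025/06/22 gives 2025/07/07, which is the last day of the cure period.
The date termination becomes effective: 20 business days after Monday, 2025/07/07, skipping weekends and the listed holidays on Jul 16, Jul 22 — Jul 8, Jul 9, Jul 10, Jul 11, …, Aug 4, Aug 5, Aug 6 — lands on Wednesday, 2025/08/06.

2025/08/06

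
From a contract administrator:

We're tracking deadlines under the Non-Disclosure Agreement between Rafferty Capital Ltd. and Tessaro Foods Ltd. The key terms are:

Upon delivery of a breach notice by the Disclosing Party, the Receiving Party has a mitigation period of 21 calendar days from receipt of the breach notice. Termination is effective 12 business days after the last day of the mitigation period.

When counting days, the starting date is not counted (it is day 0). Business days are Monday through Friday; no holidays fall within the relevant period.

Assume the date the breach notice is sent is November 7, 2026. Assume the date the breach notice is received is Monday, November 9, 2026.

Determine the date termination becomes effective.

December 16, 2026

The last day of the mitigation period: November 9, 2026 + 21 days = November 30, 2026.
From Monday, November 30, 2026, 12 business days (Dec 1, Dec 2, Dec 3, Dec 4, …, Dec 14, Dec 15, Dec 16, skipping weekends) brings us to Wednesday, December 16, 2026, which is the date termination becomes effective.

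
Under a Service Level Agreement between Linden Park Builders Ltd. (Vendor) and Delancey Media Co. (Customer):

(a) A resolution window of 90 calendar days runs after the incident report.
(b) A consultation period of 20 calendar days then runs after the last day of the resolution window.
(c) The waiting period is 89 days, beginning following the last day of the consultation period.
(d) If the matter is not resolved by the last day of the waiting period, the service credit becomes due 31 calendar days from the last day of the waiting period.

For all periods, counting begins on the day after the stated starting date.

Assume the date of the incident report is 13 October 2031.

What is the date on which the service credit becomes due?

Adding 90 calendar days to 13 October 2031 gives 11 January 2032, which is the last day of the resolution window.
The last day of the consultation period: 11 January 2032 + 20 days = 31 January 2032.
Adding 89 calendar days to 31 January 2032 gives 29 April 2032, which is the last day of the waiting period.
The date on which the service credit becomes due: 29 April 2032 + 31 days = 30 May 2032.

30 May 2032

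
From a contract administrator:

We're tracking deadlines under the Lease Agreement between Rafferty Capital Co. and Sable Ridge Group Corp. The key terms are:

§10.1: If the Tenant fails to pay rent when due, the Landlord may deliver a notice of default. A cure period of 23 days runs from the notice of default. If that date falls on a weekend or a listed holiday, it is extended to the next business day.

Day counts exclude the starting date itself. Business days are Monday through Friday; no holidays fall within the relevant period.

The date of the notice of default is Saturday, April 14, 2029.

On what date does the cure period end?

Adding 23 calendar days to April 14, 2029 gives May 7, 2029, which is the last day of the cure period. May 7, 2029 is a Monday, so no roll-forward applies.

May 7, 2029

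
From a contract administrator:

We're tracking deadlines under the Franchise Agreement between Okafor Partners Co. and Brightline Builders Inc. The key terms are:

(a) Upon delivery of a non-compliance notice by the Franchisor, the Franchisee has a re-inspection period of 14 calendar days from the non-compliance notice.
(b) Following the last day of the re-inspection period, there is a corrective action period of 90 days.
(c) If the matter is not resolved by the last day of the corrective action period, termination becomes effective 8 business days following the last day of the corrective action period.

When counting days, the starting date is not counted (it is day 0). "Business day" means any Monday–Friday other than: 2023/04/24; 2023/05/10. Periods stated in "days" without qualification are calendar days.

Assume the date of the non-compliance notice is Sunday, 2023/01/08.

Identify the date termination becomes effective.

The last day of the re-inspection period: 2023/01/08 + 14 days = 2023/01/22.
The last day of the corrective action period: 2023/01/22 + 90 days = 2023/04/22.
The date termination becomes effective: counting 8 business days from Saturday, 2023/04/22 (Apr 25, Apr 26, Apr 27, Apr 28, May 1, May 2, May 3, May 4, skipping weekends and the listed holiday on Apr 24) reaches Thursday, 2023/05/04.

2023/05/04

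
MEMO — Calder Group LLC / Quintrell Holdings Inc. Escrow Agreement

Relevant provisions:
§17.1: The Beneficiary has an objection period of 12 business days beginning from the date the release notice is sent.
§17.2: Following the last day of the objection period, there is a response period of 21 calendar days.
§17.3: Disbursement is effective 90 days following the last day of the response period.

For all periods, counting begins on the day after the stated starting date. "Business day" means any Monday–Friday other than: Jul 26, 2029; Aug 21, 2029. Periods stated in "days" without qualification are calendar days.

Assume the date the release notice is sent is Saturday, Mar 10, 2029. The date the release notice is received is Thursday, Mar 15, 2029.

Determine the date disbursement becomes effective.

Jul 16, 2029

From Saturday, Mar 10, 2029, 12 business days (Mar 12, Mar 13, Mar 14, Mar 15, …, Mar 23, Mar 26, Mar 27, skipping weekends) brings us to Tuesday, Mar 27, 2029, which is the last day of the objection period.
The last day of the response period: Mar 27, 2029 + 21 days = Apr 17, 2029.
The date disbursement becomes effective: 90 calendar days after Apr 17, 2029 is Jul 16, 2029.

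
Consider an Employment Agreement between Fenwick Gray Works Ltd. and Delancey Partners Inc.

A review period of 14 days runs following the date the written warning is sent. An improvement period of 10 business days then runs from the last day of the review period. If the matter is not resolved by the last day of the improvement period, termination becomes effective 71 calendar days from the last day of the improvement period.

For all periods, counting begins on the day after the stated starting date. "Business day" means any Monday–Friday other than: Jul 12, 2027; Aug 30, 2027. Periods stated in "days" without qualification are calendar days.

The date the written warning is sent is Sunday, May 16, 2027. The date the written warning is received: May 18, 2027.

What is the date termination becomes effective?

Aug 21, 2027

The last day of the review period: May 16, 2027 + 14 days = May 30, 2027.
From Sunday, May 30, 2027, 10 business days (May 31, Jun 1, Jun 2, Jun 3, Jun 4, Jun 7, Jun 8, Jun 9, Jun 10, Jun 11, skipping weekends) brings us to Friday, Jun 11, 2027, which is the last day of the improvement period.
Adding 71 calendar days to Jun 11, 2027 gives Aug 21, 2027, which is the date termination becomes effective.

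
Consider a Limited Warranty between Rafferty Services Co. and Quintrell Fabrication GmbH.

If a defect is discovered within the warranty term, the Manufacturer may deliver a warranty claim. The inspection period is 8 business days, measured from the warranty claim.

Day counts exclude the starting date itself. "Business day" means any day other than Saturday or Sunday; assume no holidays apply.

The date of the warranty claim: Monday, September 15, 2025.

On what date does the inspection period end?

September 25, 2025

The last day of the inspection period: counting 8 business days from Monday, September 15, 2025 (Sep 16, Sep 17, Sep 18, Sep 19, Sep 22, Sep 23, Sep 24, Sep 25, skipping weekends) reaches Thursday, September 25, 2025.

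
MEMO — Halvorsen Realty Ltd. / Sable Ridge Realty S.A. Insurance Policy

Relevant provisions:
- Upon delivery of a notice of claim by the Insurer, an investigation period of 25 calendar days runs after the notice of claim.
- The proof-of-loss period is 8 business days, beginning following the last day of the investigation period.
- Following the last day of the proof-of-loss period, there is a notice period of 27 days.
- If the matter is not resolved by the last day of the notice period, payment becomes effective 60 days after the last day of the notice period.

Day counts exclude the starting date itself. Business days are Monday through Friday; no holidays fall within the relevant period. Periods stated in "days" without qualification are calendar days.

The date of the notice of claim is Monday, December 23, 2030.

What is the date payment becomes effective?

April 26, 2031

Adding 25 calendar days to December 23, 2030 gives January 17, 2031, which is the last day of the investigation period.
The last day of the proof-of-loss period: counting 8 business days from Friday, January 17, 2031 (Jan 20, Jan 21, Jan 22, Jan 23, Jan 24, Jan 27, Jan 28, Jan 29, skipping weekends) reaches Wednesday, January 29, 2031.
The last day of the notice period: 27 calendar days after January 29, 2031 is February 25, 2031.
Adding 60 calendar days to February 25, 2031 gives April 26, 2031, which is the date payment becomes effective.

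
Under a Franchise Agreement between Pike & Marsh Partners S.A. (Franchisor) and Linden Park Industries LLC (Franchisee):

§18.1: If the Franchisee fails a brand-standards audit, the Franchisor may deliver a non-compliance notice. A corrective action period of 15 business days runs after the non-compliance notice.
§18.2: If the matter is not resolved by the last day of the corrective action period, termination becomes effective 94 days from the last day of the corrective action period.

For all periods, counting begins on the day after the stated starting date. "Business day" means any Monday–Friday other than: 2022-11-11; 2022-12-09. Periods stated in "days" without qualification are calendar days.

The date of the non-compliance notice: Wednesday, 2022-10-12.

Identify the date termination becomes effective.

2023-02-04

The last day of the corrective action period: counting 15 business days from Wednesday, 2022-10-12 (Oct 13, Oct 14, Oct 17, Oct 18, …, Oct 31, Nov 1, Nov 2, skipping weekends) reaches Wednesday, 2022-11-02.
Adding 94 calendar days to 2022-11-02 gives 2023-02-04, which is the date termination becomes effective.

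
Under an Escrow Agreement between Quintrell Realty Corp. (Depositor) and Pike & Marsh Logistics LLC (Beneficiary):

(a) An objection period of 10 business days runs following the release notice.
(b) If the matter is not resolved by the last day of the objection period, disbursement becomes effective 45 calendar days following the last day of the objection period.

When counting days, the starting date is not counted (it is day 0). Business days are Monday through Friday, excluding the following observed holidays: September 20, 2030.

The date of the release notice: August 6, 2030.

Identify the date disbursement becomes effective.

The last day of the objection period: 10 business days after Tuesday, August 6, 2030, skipping weekends — Aug 7, Aug 8, Aug 9, Aug 12, Aug 13, Aug 14, Aug 15, Aug 16, Aug 19, Aug 20 — lands on Tuesday, August 20, 2030.
The date disbursement becomes effective: August 20, 2030 + 45 days = October 4, 2030.

October 4, 2030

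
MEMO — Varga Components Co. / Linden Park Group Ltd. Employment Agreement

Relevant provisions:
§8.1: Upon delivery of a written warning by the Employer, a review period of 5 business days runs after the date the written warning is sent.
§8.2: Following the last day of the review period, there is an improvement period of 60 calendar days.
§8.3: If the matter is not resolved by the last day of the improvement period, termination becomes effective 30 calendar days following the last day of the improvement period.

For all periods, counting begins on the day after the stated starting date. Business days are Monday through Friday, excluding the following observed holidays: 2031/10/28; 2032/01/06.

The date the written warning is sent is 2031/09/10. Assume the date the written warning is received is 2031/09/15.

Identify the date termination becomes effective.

2031/12/16

The last day of the review period: counting 5 business days from Wednesday, 2031/09/10 (Sep 11, Sep 12, Sep 15, Sep 16, Sep 17, skipping weekends) reaches Wednesday, 2031/09/17.
The last day of the improvement period: 2031/09/17 + 60 days = 2031/11/16.
Adding 30 calendar days to 2031/11/16 gives 2031/12/16, which is the date termination becomes effective.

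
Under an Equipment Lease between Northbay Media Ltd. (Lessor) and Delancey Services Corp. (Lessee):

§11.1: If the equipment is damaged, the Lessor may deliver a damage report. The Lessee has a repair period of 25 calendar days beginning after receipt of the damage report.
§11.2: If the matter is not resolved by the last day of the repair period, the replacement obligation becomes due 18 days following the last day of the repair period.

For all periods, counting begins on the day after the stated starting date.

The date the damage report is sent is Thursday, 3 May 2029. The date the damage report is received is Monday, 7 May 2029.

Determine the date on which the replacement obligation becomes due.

19 June 2029

Adding 25 calendar days to 7 May 2029 gives 1 June 2029, which is the last day of the repair period.
The date on which the replacement obligation becomes due: 18 calendar days after 1 June 2029 is 19 June 2029.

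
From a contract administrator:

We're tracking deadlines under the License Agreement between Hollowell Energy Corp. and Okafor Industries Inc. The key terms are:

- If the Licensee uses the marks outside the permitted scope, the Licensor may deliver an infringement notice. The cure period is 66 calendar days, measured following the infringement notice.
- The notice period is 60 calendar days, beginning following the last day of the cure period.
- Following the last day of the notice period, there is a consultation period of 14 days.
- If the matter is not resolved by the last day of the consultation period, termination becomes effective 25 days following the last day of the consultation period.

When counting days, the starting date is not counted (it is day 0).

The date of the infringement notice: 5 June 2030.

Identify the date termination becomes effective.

Adding 66 calendar days to 5 June 2030 gives 10 August 2030, which is the last day of the cure period.
Adding 60 calendar days to 10 August 2030 gives 9 October 2030, which is the last day of the notice period.
The last day of the consultation period: 14 calendar days after 9 October 2030 is 23 October 2030.
The date termination becomes effective: 25 calendar days after 23 October 2030 is 17 November 2030.

17 November 2030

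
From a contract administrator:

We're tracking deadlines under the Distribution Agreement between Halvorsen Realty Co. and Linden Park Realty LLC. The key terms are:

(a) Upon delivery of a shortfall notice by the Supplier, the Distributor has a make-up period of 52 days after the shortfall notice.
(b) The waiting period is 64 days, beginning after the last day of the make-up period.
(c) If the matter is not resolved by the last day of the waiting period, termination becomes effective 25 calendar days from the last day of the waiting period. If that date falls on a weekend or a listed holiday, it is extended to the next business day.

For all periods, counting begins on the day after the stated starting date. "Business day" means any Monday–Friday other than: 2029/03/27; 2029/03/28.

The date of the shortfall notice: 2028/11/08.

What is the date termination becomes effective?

The last day of the make-up period: 52 calendar days after 2028/11/08 is 2028/12/30.
Adding 64 calendar days to 2028/12/30 gives 2029/03/04, which is the last day of the waiting period.
The date termination becomes effective: 2029/03/04 + 25 days = 2029/03/29. 2029/03/29 is a Thursday and is not a listed holiday, so no roll-forward applies.

2029/03/29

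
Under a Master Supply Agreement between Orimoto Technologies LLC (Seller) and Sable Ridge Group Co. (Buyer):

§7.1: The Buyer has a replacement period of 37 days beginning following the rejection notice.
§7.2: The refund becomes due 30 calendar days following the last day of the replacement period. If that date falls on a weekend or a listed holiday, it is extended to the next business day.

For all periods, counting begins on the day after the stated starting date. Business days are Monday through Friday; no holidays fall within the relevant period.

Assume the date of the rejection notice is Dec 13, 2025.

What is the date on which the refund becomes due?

Feb 18, 2026

Adding 37 calendar days to Dec 13, 2025 gives Jan 19, 2026, which is the last day of the replacement period.
Adding 30 calendar days to Jan 19, 2026 gives Feb 18, 2026, which is the date on which the refund becomes due. Feb 18, 2026 is a Wednesday, so no roll-forward applies.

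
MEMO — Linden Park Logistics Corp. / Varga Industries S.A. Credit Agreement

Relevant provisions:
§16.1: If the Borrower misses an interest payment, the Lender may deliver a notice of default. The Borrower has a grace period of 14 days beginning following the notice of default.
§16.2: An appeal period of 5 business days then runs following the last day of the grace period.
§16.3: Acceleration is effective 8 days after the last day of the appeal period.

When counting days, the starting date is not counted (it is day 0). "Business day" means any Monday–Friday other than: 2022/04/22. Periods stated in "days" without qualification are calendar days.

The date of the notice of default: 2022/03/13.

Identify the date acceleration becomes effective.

2022/04/09

Adding 14 calendar days to 2022/03/13 gives 2022/03/27, which is the last day of the grace period.
The last day of the appeal period: 5 business days after Sunday, 2022/03/27, skipping weekends — Mar 28, Mar 29, Mar 30, Mar 31, Apr 1 — lands on Friday, 2022/04/01.
Adding 8 calendar days to 2022/04/01 gives 2022/04/09, which is the date acceleration becomes effective.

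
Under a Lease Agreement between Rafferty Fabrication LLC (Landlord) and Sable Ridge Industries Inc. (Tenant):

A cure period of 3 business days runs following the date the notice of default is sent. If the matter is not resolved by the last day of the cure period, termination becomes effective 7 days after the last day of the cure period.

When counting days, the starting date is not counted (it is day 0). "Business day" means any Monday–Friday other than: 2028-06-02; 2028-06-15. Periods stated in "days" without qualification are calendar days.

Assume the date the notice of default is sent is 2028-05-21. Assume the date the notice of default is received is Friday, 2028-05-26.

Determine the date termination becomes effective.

2028-05-31

The last day of the cure period: 3 business days after Sunday, 2028-05-21, skipping weekends — May 22, May 23, May 24 — lands on Wednesday, 2028-05-24.
Adding 7 calendar days to 2028-05-24 gives 2028-05-31, which is the date termination becomes effective.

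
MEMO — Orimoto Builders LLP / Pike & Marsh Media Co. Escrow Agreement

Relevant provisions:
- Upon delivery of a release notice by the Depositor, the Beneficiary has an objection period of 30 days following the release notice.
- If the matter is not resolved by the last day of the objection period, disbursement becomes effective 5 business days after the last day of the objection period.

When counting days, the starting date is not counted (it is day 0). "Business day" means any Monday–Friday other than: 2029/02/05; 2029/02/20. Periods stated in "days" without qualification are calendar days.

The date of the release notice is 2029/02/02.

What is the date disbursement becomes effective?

The last day of the objection period: 2029/02/02 + 30 days = 2029/03/04.
The date disbursement becomes effective: 5 business days after Sunday, 2029/03/04, skipping weekends — Mar 5, Mar 6, Mar 7, Mar 8, Mar 9 — lands on Friday, 2029/03/09.

2029/03/09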